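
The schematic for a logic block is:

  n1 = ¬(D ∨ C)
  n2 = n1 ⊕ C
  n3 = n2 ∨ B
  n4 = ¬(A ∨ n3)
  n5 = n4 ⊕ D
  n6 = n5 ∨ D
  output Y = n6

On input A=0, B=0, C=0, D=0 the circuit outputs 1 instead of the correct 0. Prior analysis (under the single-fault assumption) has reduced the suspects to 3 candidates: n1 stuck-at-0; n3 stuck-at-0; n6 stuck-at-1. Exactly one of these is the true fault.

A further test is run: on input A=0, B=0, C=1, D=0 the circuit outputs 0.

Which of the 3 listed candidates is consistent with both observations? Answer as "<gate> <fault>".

n1 stuck-at-0

Evaluate each candidate on input A=0, B=0, C=1, D=0:
  n1 stuck-at-0: n1=0 [stuck-at-0], n2=1, n3=1, n4=0, n5=0, n6=0 → 0 — matches
  n3 stuck-at-0: n1=0, n2=1, n3=0 [stuck-at-0], n4=1, n5=1, n6=1 → 1 — eliminated
  n6 stuck-at-1: n1=0, n2=1, n3=1, n4=0, n5=0, n6=1 [stuck-at-1] → 1 — eliminated
Only n1 stuck-at-0 reproduces the observed 0.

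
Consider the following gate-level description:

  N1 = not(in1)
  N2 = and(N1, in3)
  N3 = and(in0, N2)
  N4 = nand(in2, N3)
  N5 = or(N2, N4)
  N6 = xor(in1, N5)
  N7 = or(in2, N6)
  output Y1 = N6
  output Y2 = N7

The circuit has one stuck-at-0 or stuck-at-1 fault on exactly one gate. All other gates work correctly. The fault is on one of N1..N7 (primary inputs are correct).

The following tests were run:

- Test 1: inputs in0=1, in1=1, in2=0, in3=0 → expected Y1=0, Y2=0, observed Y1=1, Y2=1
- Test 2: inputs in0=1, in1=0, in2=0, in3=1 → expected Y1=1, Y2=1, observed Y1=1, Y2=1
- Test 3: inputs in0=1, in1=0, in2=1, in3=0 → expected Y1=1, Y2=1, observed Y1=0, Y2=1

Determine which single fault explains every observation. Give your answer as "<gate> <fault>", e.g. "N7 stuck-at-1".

N4 stuck-at-0

Fault-free values for test 1 (in0=1, in1=1, in2=0, in3=0): N1=0, N2=0, N3=0, N4=1, N5=1, N6=0, N7=0, giving Y1=0, Y2=0. Observed Y1=1, Y2=1.
Test 1: faults giving observed Y1=1, Y2=1 are {N4 stuck-at-0, N5 stuck-at-0, N6 stuck-at-1}.
Test 2 (in0=1, in1=0, in2=0, in3=1): fault-free N1=1, N2=1, N3=1, N4=1, N5=1, N6=1, N7=1 → Y1=1, Y2=1; observed Y1=1, Y2=1. Eliminates N5 stuck-at-0.
Test 3 (in0=1, in1=0, in2=1, in3=0): fault-free N1=1, N2=0, N3=0, N4=1, N5=1, N6=1, N7=1 → Y1=1, Y2=1; observed Y1=0, Y2=1. Eliminates N6 stuck-at-1.
Only N4 stuck-at-0 is consistent with every test.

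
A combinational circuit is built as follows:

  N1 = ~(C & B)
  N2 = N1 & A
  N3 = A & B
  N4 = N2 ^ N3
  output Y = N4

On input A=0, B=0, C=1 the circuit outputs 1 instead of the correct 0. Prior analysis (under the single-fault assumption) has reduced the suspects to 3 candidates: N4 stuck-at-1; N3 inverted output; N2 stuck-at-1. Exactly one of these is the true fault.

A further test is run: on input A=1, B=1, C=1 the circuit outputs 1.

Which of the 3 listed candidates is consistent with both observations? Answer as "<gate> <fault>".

Evaluate each candidate on input A=1, B=1, C=1:
  N4 stuck-at-1: N1=0, N2=0, N3=1, N4=1 [stuck-at-1] → 1 — matches
  N3 inverted output: N1=0, N2=0, N3=0 [inverted output], N4=0 → 0 — eliminated
  N2 stuck-at-1: N1=0, N2=1 [stuck-at-1], N3=1, N4=0 → 0 — eliminated
Only N4 stuck-at-1 reproduces the observed 1.

N4 stuck-at-1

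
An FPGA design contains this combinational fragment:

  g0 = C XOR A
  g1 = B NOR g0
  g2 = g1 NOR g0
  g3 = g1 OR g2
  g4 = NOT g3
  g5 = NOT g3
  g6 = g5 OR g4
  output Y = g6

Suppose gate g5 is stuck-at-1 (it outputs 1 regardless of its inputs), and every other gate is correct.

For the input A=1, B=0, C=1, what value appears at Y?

Propagate with g5 forced: g0=0, g1=1, g2=0, g3=1, g4=0, g5=1 [stuck-at-1], g6=1.
So Y = 1. (Without the fault it would be 0.)

1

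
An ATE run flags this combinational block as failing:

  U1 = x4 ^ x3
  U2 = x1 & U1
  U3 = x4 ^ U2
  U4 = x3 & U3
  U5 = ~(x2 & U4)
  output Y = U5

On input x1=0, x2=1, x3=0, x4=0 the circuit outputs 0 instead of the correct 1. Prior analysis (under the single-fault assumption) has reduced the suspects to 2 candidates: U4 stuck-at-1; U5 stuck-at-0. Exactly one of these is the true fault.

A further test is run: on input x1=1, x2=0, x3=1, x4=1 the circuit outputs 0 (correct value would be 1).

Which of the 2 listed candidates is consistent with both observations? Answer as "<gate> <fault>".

U5 stuck-at-0

Evaluate each candidate on input x1=1, x2=0, x3=1, x4=1:
  U4 stuck-at-1: U1=0, U2=0, U3=1, U4=1 [stuck-at-1], U5=1 → 1 — eliminated
  U5 stuck-at-0: U1=0, U2=0, U3=1, U4=1, U5=0 [stuck-at-0] → 0 — matches
Only U5 stuck-at-0 reproduces the observed 0.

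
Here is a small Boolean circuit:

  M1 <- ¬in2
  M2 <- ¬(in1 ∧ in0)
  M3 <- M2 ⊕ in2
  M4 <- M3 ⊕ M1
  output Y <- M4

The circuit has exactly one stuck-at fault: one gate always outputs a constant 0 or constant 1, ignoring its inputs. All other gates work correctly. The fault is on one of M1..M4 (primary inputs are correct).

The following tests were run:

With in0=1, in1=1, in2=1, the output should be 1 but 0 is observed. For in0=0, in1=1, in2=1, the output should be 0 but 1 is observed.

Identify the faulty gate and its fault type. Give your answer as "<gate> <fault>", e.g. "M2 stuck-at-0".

M1 stuck-at-1

Fault-free values for test 1 (in0=1, in1=1, in2=1): M1=0, M2=0, M3=1, M4=1, giving Y=1. Observed 0.
Test 1: faults giving observed 0 are {M1 stuck-at-1, M2 stuck-at-1, M3 stuck-at-0, M4 stuck-at-0}.
Test 2 (in0=0, in1=1, in2=1): fault-free M1=0, M2=1, M3=0, M4=0 → 0; observed 1. Eliminates M2 stuck-at-1, M3 stuck-at-0, M4 stuck-at-0.
Only M1 stuck-at-1 is consistent with every test.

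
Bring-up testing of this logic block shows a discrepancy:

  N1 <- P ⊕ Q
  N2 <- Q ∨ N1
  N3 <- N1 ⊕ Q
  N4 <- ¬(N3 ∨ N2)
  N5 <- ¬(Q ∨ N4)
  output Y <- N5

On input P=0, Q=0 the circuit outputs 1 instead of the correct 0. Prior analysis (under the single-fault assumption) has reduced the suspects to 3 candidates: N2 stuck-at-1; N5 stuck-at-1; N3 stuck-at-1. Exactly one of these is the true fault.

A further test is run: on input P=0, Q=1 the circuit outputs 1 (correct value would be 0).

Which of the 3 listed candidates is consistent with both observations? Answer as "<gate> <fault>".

N5 stuck-at-1

Evaluate each candidate on input P=0, Q=1:
  N2 stuck-at-1: N1=1, N2=1 [stuck-at-1], N3=0, N4=0, N5=0 → 0 — eliminated
  N5 stuck-at-1: N1=1, N2=1, N3=0, N4=0, N5=1 [stuck-at-1] → 1 — matches
  N3 stuck-at-1: N1=1, N2=1, N3=1 [stuck-at-1], N4=0, N5=0 → 0 — eliminated
Only N5 stuck-at-1 reproduces the observed 1.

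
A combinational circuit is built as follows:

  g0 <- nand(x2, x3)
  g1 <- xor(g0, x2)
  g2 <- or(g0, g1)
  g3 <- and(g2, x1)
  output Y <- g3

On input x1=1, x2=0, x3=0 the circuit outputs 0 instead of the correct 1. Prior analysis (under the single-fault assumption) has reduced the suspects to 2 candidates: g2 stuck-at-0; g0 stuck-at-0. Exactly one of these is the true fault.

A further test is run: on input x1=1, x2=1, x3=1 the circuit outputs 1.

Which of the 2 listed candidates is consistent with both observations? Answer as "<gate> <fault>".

Evaluate each candidate on input x1=1, x2=1, x3=1:
  g2 stuck-at-0: g0=0, g1=1, g2=0 [stuck-at-0], g3=0 → 0 — eliminated
  g0 stuck-at-0: g0=0 [stuck-at-0], g1=1, g2=1, g3=1 → 1 — matches
Only g0 stuck-at-0 reproduces the observed 1.

g0 stuck-at-0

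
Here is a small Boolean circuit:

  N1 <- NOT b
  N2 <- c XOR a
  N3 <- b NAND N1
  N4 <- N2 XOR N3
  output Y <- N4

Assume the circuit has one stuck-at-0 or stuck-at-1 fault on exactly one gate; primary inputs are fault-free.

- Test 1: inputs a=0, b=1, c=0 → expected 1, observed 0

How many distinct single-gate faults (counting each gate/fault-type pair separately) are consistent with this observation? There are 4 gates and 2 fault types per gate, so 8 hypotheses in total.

Fault-free: N1=0, N2=0, N3=1, N4=1 → 1. Observed 0.
  N1 stuck-at-0: output 1 ✗
  N1 stuck-at-1: output 0 ✓
  N2 stuck-at-0: output 1 ✗
  N2 stuck-at-1: output 0 ✓
  N3 stuck-at-0: output 0 ✓
  N3 stuck-at-1: output 1 ✗
  N4 stuck-at-0: output 0 ✓
  N4 stuck-at-1: output 1 ✗
Consistent faults: {N1 stuck-at-1, N2 stuck-at-1, N3 stuck-at-0, N4 stuck-at-0} — 4 in all.

4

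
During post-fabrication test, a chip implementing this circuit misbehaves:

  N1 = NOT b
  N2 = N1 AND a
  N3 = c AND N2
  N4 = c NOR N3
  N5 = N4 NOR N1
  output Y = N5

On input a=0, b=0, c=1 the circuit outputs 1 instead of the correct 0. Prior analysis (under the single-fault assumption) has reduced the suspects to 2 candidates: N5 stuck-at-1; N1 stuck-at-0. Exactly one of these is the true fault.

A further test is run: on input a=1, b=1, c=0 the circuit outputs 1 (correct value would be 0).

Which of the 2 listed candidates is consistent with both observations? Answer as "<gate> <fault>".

Evaluate each candidate on input a=1, b=1, c=0:
  N5 stuck-at-1: N1=0, N2=0, N3=0, N4=1, N5=1 [stuck-at-1] → 1 — matches
  N1 stuck-at-0: N1=0 [stuck-at-0], N2=0, N3=0, N4=1, N5=0 → 0 — eliminated
Only N5 stuck-at-1 reproduces the observed 1.

N5 stuck-at-1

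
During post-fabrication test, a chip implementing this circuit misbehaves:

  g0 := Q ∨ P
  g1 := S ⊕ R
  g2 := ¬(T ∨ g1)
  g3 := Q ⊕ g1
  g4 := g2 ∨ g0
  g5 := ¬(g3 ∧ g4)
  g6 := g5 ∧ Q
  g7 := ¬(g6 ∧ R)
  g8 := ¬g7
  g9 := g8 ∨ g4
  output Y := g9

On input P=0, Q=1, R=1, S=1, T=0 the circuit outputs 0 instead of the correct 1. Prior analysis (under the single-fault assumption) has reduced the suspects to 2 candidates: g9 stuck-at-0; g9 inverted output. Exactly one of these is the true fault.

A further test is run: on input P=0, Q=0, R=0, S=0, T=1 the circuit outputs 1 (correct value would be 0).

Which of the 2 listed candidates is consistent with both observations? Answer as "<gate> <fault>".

Evaluate each candidate on input P=0, Q=0, R=0, S=0, T=1:
  g9 stuck-at-0: g0=0, g1=0, g2=0, g3=0, g4=0, g5=1, g6=0, g7=1, g8=0, g9=0 [stuck-at-0] → 0 — eliminated
  g9 inverted output: g0=0, g1=0, g2=0, g3=0, g4=0, g5=1, g6=0, g7=1, g8=0, g9=1 [inverted output] → 1 — matches
Only g9 inverted output reproduces the observed 1.

g9 inverted output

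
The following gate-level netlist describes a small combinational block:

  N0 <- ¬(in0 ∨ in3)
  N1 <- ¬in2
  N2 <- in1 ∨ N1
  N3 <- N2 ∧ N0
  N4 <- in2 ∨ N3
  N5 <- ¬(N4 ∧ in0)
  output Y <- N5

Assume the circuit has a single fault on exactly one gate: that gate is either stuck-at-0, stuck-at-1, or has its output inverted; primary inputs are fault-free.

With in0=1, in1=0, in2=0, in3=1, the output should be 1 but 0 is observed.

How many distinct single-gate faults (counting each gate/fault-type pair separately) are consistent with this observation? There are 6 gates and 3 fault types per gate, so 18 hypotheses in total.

8

Fault-free: N0=0, N1=1, N2=1, N3=0, N4=0, N5=1 → 1. Observed 0.
  N0: stuck-at-1, inverted output ✓; others ✗
  N1: none of the 3 fault types match ✗
  N2: none of the 3 fault types match ✗
  N3: stuck-at-1, inverted output ✓; others ✗
  N4: stuck-at-1, inverted output ✓; others ✗
  N5: stuck-at-0, inverted output ✓; others ✗
Consistent faults: {N0 stuck-at-1, N0 inverted output, N3 stuck-at-1, N3 inverted output, N4 stuck-at-1, N4 inverted output, N5 stuck-at-0, N5 inverted output} — 8 in all.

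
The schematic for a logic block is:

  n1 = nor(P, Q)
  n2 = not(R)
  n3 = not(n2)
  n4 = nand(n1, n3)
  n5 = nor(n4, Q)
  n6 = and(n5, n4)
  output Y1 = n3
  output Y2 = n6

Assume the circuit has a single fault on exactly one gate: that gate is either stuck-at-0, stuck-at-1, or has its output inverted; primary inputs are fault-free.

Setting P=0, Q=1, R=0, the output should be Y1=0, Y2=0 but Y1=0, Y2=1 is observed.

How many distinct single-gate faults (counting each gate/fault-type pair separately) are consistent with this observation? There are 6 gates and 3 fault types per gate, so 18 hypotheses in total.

Fault-free: n1=0, n2=1, n3=0, n4=1, n5=0, n6=0 → Y1=0, Y2=0. Observed Y1=0, Y2=1.
  n1: none of the 3 fault types match ✗
  n2: none of the 3 fault types match ✗
  n3: none of the 3 fault types match ✗
  n4: none of the 3 fault types match ✗
  n5: stuck-at-1, inverted output ✓; others ✗
  n6: stuck-at-1, inverted output ✓; others ✗
Consistent faults: {n5 stuck-at-1, n5 inverted output, n6 stuck-at-1, n6 inverted output} — 4 in all.

4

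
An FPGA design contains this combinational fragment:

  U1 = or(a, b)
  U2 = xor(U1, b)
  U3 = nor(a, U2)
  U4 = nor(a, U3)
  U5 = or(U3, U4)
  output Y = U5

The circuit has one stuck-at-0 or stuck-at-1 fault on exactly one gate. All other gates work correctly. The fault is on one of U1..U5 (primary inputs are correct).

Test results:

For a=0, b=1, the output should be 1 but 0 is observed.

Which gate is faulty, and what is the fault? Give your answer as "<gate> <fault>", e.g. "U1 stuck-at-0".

U5 stuck-at-0

Fault-free values for test 1 (a=0, b=1): U1=1, U2=0, U3=1, U4=0, U5=1, giving Y=1. Observed 0.
Test 1: faults giving observed 0 are {U5 stuck-at-0}.
Only U5 stuck-at-0 is consistent with every test.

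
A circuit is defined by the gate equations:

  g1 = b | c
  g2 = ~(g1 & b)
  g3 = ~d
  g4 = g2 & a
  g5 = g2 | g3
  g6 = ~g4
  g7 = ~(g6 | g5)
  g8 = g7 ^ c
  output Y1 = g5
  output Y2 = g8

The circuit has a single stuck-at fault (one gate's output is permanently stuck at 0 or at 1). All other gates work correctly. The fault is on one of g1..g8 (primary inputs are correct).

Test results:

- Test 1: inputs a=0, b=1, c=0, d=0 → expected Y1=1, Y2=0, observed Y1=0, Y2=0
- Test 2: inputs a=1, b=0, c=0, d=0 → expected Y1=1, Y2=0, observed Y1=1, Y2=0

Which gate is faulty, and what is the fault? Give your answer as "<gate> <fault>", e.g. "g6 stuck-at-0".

g3 stuck-at-0

Fault-free values for test 1 (a=0, b=1, c=0, d=0): g1=1, g2=0, g3=1, g4=0, g5=1, g6=1, g7=0, g8=0, giving Y1=1, Y2=0. Observed Y1=0, Y2=0.
Test 1: faults giving observed Y1=0, Y2=0 are {g3 stuck-at-0, g5 stuck-at-0}.
Test 2 (a=1, b=0, c=0, d=0): fault-free g1=0, g2=1, g3=1, g4=1, g5=1, g6=0, g7=0, g8=0 → Y1=1, Y2=0; observed Y1=1, Y2=0. Eliminates g5 stuck-at-0.
Only g3 stuck-at-0 is consistent with every test.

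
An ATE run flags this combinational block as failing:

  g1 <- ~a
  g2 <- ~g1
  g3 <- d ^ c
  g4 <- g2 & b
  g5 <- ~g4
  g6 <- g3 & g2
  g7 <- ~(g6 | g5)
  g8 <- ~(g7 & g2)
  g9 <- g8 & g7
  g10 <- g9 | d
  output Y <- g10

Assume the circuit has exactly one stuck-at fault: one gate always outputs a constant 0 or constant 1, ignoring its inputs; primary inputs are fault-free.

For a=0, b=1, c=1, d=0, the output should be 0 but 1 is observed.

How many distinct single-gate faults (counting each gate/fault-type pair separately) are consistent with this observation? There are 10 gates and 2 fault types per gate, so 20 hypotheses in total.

Fault-free: g1=1, g2=0, g3=1, g4=0, g5=1, g6=0, g7=0, g8=1, g9=0, g10=0 → 0. Observed 1.
  g1: none of the 2 fault types match ✗
  g2: none of the 2 fault types match ✗
  g3: none of the 2 fault types match ✗
  g4: stuck-at-1 ✓; others ✗
  g5: stuck-at-0 ✓; others ✗
  g6: none of the 2 fault types match ✗
  g7: stuck-at-1 ✓; others ✗
  g8: none of the 2 fault types match ✗
  g9: stuck-at-1 ✓; others ✗
  g10: stuck-at-1 ✓; others ✗
Consistent faults: {g4 stuck-at-1, g5 stuck-at-0, g7 stuck-at-1, g9 stuck-at-1, g10 stuck-at-1} — 5 in all.

5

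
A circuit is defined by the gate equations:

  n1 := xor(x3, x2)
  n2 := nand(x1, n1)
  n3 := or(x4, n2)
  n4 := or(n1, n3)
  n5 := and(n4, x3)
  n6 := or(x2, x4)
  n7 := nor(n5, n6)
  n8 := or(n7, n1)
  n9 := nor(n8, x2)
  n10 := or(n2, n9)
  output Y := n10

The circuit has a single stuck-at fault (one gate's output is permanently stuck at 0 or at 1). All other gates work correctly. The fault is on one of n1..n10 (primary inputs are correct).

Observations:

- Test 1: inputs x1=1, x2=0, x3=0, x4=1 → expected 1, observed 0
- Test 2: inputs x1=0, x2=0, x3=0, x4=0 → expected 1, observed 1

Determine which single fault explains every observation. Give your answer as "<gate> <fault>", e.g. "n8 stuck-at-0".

n1 stuck-at-1

Fault-free values for test 1 (x1=1, x2=0, x3=0, x4=1): n1=0, n2=1, n3=1, n4=1, n5=0, n6=1, n7=0, n8=0, n9=1, n10=1, giving Y=1. Observed 0.
Test 1: faults giving observed 0 are {n1 stuck-at-1, n10 stuck-at-0}.
Test 2 (x1=0, x2=0, x3=0, x4=0): fault-free n1=0, n2=1, n3=1, n4=1, n5=0, n6=0, n7=1, n8=1, n9=0, n10=1 → 1; observed 1. Eliminates n10 stuck-at-0.
Only n1 stuck-at-1 is consistent with every test.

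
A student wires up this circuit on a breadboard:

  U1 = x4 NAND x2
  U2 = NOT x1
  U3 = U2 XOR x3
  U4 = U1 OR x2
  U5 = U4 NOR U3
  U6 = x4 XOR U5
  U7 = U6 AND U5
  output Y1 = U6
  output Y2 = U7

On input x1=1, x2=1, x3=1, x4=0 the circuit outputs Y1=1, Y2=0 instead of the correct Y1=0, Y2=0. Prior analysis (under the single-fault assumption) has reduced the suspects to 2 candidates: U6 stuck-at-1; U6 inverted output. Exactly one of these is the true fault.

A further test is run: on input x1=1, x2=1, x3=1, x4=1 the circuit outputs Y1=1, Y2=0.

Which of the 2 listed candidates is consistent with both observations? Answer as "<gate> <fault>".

U6 stuck-at-1

Evaluate each candidate on input x1=1, x2=1, x3=1, x4=1:
  U6 stuck-at-1: U1=0, U2=0, U3=1, U4=1, U5=0, U6=1 [stuck-at-1], U7=0 → Y1=1, Y2=0 — matches
  U6 inverted output: U1=0, U2=0, U3=1, U4=1, U5=0, U6=0 [inverted output], U7=0 → Y1=0, Y2=0 — eliminated
Only U6 stuck-at-1 reproduces the observed Y1=1, Y2=0.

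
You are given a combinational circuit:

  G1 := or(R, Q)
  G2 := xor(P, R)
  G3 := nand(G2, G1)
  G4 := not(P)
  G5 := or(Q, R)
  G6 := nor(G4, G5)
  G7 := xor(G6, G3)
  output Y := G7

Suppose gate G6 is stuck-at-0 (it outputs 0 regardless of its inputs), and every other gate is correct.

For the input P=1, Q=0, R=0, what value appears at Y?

1

Propagate with G6 forced: G1=0, G2=1, G3=1, G4=0, G5=0, G6=0 [stuck-at-0], G7=1.
So Y = 1. (Without the fault it would be 0.)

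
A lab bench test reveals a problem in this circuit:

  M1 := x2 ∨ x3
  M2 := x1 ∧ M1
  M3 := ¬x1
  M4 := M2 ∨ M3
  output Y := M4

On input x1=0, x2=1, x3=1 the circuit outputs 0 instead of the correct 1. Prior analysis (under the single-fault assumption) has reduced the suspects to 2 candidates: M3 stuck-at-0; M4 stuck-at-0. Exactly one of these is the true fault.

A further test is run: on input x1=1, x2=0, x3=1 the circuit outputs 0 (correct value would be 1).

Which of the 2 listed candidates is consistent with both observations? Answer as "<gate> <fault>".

M4 stuck-at-0

Evaluate each candidate on input x1=1, x2=0, x3=1:
  M3 stuck-at-0: M1=1, M2=1, M3=0 [stuck-at-0], M4=1 → 1 — eliminated
  M4 stuck-at-0: M1=1, M2=1, M3=0, M4=0 [stuck-at-0] → 0 — matches
Only M4 stuck-at-0 reproduces the observed 0.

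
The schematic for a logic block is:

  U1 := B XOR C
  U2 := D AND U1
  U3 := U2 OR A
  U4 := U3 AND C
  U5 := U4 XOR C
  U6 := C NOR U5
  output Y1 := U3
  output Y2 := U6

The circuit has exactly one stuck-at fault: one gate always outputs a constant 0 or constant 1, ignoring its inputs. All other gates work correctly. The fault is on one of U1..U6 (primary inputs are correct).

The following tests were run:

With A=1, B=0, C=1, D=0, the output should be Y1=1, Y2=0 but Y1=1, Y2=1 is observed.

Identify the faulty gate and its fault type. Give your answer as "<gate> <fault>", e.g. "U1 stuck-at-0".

U6 stuck-at-1

Fault-free values for test 1 (A=1, B=0, C=1, D=0): U1=1, U2=0, U3=1, U4=1, U5=0, U6=0, giving Y1=1, Y2=0. Observed Y1=1, Y2=1.
Test 1: faults giving observed Y1=1, Y2=1 are {U6 stuck-at-1}.
Only U6 stuck-at-1 is consistent with every test.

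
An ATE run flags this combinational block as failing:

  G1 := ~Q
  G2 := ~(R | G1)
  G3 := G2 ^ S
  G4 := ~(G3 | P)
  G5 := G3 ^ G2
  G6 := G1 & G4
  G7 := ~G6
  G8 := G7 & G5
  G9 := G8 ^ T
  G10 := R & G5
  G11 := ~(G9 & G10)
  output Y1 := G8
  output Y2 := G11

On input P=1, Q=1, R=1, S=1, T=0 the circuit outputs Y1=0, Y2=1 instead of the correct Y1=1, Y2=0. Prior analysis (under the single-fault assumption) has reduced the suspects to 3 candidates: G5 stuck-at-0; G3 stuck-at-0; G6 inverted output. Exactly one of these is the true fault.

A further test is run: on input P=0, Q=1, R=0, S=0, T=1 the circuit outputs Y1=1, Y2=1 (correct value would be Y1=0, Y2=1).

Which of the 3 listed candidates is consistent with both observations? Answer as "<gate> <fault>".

Evaluate each candidate on input P=0, Q=1, R=0, S=0, T=1:
  G5 stuck-at-0: G1=0, G2=1, G3=1, G4=0, G5=0 [stuck-at-0], G6=0, G7=1, G8=0, G9=1, G10=0, G11=1 → Y1=0, Y2=1 — eliminated
  G3 stuck-at-0: G1=0, G2=1, G3=0 [stuck-at-0], G4=1, G5=1, G6=0, G7=1, G8=1, G9=0, G10=0, G11=1 → Y1=1, Y2=1 — matches
  G6 inverted output: G1=0, G2=1, G3=1, G4=0, G5=0, G6=1 [inverted output], G7=0, G8=0, G9=1, G10=0, G11=1 → Y1=0, Y2=1 — eliminated
Only G3 stuck-at-0 reproduces the observed Y1=1, Y2=1.

G3 stuck-at-0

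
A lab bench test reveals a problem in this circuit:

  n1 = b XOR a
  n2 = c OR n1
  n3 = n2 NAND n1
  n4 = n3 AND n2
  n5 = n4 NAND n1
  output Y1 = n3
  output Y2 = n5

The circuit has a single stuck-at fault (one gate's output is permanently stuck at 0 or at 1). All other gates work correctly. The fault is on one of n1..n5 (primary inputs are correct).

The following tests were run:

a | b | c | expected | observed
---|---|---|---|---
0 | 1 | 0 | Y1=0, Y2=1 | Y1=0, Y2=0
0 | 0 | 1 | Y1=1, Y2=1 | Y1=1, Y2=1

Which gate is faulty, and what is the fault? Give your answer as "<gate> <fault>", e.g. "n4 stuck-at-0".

n4 stuck-at-1

Fault-free values for test 1 (a=0, b=1, c=0): n1=1, n2=1, n3=0, n4=0, n5=1, giving Y1=0, Y2=1. Observed Y1=0, Y2=0.
Test 1: faults giving observed Y1=0, Y2=0 are {n4 stuck-at-1, n5 stuck-at-0}.
Test 2 (a=0, b=0, c=1): fault-free n1=0, n2=1, n3=1, n4=1, n5=1 → Y1=1, Y2=1; observed Y1=1, Y2=1. Eliminates n5 stuck-at-0.
Only n4 stuck-at-1 is consistent with every test.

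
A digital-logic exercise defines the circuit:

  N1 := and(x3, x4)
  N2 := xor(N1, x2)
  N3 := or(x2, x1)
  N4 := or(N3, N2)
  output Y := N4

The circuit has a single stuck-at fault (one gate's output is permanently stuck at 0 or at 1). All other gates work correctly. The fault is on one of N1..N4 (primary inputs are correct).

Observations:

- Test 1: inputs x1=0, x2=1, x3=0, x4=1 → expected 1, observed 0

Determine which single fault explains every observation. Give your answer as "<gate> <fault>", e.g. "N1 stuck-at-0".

Fault-free values for test 1 (x1=0, x2=1, x3=0, x4=1): N1=0, N2=1, N3=1, N4=1, giving Y=1. Observed 0.
Test 1: faults giving observed 0 are {N4 stuck-at-0}.
Only N4 stuck-at-0 is consistent with every test.

N4 stuck-at-0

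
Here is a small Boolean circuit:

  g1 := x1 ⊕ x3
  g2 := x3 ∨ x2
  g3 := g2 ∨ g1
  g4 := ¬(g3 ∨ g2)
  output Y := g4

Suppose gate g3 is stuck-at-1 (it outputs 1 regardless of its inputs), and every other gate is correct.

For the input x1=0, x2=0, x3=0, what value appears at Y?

Propagate with g3 forced: g1=0, g2=0, g3=1 [stuck-at-1], g4=0.
So Y = 0. (Without the fault it would be 1.)

0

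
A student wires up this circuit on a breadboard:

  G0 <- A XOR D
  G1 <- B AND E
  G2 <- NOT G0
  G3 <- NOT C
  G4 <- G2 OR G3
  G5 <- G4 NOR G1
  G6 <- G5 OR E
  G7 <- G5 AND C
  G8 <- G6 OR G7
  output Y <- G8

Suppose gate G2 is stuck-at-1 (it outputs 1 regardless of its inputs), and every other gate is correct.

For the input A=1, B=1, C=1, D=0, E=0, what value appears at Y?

Propagate with G2 forced: G0=1, G1=0, G2=1 [stuck-at-1], G3=0, G4=1, G5=0, G6=0, G7=0, G8=0.
So Y = 0. (Without the fault it would be 1.)

0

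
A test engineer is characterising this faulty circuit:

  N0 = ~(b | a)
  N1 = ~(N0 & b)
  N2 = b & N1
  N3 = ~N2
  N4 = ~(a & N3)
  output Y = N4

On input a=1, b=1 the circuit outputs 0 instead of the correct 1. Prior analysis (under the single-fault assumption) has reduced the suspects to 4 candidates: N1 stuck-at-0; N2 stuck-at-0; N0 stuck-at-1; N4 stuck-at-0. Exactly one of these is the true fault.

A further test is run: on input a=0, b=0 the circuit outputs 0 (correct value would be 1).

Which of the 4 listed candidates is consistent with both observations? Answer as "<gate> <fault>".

Evaluate each candidate on input a=0, b=0:
  N1 stuck-at-0: N0=1, N1=0 [stuck-at-0], N2=0, N3=1, N4=1 → 1 — eliminated
  N2 stuck-at-0: N0=1, N1=1, N2=0 [stuck-at-0], N3=1, N4=1 → 1 — eliminated
  N0 stuck-at-1: N0=1 [stuck-at-1], N1=1, N2=0, N3=1, N4=1 → 1 — eliminated
  N4 stuck-at-0: N0=1, N1=1, N2=0, N3=1, N4=0 [stuck-at-0] → 0 — matches
Only N4 stuck-at-0 reproduces the observed 0.

N4 stuck-at-0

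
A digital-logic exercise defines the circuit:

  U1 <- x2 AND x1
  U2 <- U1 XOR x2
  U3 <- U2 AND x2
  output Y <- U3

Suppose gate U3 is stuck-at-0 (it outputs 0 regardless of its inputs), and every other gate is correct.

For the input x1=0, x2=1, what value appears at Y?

0

Propagate with U3 forced: U1=0, U2=1, U3=0 [stuck-at-0].
So Y = 0. (Without the fault it would be 1.)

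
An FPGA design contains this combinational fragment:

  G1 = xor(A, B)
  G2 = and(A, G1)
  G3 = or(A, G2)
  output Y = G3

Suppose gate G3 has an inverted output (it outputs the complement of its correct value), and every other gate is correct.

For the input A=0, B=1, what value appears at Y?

1

Propagate with G3 forced: G1=1, G2=0, G3=1 [inverted output].
So Y = 1. (Without the fault it would be 0.)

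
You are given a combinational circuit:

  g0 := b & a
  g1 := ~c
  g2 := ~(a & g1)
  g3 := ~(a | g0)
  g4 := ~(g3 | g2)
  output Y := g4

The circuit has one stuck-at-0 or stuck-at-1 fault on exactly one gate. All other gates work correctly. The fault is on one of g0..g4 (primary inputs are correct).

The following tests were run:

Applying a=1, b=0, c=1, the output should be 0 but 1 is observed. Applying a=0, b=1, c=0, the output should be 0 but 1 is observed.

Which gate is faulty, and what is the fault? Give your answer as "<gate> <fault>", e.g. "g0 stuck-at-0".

g4 stuck-at-1

Fault-free values for test 1 (a=1, b=0, c=1): g0=0, g1=0, g2=1, g3=0, g4=0, giving Y=0. Observed 1.
Test 1: faults giving observed 1 are {g1 stuck-at-1, g2 stuck-at-0, g4 stuck-at-1}.
Test 2 (a=0, b=1, c=0): fault-free g0=0, g1=1, g2=1, g3=1, g4=0 → 0; observed 1. Eliminates g1 stuck-at-1, g2 stuck-at-0.
Only g4 stuck-at-1 is consistent with every test.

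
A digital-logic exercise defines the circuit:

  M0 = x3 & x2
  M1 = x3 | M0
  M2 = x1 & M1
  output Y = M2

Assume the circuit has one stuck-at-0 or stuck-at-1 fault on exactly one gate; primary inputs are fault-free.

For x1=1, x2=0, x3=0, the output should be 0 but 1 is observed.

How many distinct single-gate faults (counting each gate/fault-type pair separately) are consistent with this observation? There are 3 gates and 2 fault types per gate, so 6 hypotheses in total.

Fault-free: M0=0, M1=0, M2=0 → 0. Observed 1.
  M0 stuck-at-0: output 0 ✗
  M0 stuck-at-1: output 1 ✓
  M1 stuck-at-0: output 0 ✗
  M1 stuck-at-1: output 1 ✓
  M2 stuck-at-0: output 0 ✗
  M2 stuck-at-1: output 1 ✓
Consistent faults: {M0 stuck-at-1, M1 stuck-at-1, M2 stuck-at-1} — 3 in all.

3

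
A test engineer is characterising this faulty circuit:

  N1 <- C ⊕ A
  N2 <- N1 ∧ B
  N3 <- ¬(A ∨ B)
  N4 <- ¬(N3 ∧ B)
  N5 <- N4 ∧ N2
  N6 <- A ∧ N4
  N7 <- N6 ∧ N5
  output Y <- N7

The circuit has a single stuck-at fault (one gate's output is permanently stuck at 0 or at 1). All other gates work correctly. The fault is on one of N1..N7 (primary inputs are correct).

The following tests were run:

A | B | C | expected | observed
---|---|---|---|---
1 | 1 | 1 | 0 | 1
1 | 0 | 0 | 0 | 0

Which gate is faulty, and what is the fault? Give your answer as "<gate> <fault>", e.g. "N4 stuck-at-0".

Fault-free values for test 1 (A=1, B=1, C=1): N1=0, N2=0, N3=0, N4=1, N5=0, N6=1, N7=0, giving Y=0. Observed 1.
Test 1: faults giving observed 1 are {N1 stuck-at-1, N2 stuck-at-1, N5 stuck-at-1, N7 stuck-at-1}.
Test 2 (A=1, B=0, C=0): fault-free N1=1, N2=0, N3=0, N4=1, N5=0, N6=1, N7=0 → 0; observed 0. Eliminates N2 stuck-at-1, N5 stuck-at-1, N7 stuck-at-1.
Only N1 stuck-at-1 is consistent with every test.

N1 stuck-at-1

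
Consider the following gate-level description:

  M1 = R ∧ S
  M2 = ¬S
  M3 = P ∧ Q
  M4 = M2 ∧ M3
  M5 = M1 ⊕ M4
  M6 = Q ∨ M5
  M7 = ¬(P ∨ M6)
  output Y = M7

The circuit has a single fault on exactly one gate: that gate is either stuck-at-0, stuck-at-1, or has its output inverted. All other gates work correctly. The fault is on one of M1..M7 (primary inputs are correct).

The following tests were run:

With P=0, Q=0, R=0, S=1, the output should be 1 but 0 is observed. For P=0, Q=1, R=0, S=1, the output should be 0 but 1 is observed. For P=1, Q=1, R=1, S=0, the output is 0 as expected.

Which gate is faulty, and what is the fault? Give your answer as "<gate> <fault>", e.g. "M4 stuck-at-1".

Fault-free values for test 1 (P=0, Q=0, R=0, S=1): M1=0, M2=0, M3=0, M4=0, M5=0, M6=0, M7=1, giving Y=1. Observed 0.
Test 1: faults giving observed 0 are {M1 stuck-at-1, M1 inverted output, M4 stuck-at-1, M4 inverted output, M5 stuck-at-1, M5 inverted output, M6 stuck-at-1, M6 inverted output, M7 stuck-at-0, M7 inverted output}.
Test 2 (P=0, Q=1, R=0, S=1): fault-free M1=0, M2=0, M3=0, M4=0, M5=0, M6=1, M7=0 → 0; observed 1. Eliminates M1 stuck-at-1, M1 inverted output, M4 stuck-at-1, M4 inverted output, M5 stuck-at-1, M5 inverted output, M6 stuck-at-1, M7 stuck-at-0.
Test 3 (P=1, Q=1, R=1, S=0): fault-free M1=0, M2=1, M3=1, M4=1, M5=1, M6=1, M7=0 → 0; observed 0. Eliminates M7 inverted output.
Only M6 inverted output is consistent with every test.

M6 inverted output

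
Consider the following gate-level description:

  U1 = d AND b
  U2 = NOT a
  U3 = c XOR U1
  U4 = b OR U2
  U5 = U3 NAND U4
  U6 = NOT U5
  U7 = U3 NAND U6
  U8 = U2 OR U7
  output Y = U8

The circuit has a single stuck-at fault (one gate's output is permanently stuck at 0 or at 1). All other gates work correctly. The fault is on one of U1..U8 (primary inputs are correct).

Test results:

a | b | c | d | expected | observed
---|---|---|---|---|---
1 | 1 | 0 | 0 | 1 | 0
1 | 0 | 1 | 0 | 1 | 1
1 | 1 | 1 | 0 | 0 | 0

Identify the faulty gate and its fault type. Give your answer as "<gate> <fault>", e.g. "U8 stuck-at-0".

Fault-free values for test 1 (a=1, b=1, c=0, d=0): U1=0, U2=0, U3=0, U4=1, U5=1, U6=0, U7=1, U8=1, giving Y=1. Observed 0.
Test 1: faults giving observed 0 are {U1 stuck-at-1, U3 stuck-at-1, U7 stuck-at-0, U8 stuck-at-0}.
Test 2 (a=1, b=0, c=1, d=0): fault-free U1=0, U2=0, U3=1, U4=0, U5=1, U6=0, U7=1, U8=1 → 1; observed 1. Eliminates U7 stuck-at-0, U8 stuck-at-0.
Test 3 (a=1, b=1, c=1, d=0): fault-free U1=0, U2=0, U3=1, U4=1, U5=0, U6=1, U7=0, U8=0 → 0; observed 0. Eliminates U1 stuck-at-1.
Only U3 stuck-at-1 is consistent with every test.

U3 stuck-at-1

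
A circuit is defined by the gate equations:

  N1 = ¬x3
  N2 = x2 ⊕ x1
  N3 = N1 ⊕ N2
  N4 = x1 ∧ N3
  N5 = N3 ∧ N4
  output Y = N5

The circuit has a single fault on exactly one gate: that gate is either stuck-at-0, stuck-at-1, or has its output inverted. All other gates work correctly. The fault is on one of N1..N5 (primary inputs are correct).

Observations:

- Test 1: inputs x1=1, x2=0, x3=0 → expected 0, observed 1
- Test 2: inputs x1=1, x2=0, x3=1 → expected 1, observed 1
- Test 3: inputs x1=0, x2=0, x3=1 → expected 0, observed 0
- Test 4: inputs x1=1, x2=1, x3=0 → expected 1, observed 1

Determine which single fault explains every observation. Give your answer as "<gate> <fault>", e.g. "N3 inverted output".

Fault-free values for test 1 (x1=1, x2=0, x3=0): N1=1, N2=1, N3=0, N4=0, N5=0, giving Y=0. Observed 1.
Test 1: faults giving observed 1 are {N1 stuck-at-0, N1 inverted output, N2 stuck-at-0, N2 inverted output, N3 stuck-at-1, N3 inverted output, N5 stuck-at-1, N5 inverted output}.
Test 2 (x1=1, x2=0, x3=1): fault-free N1=0, N2=1, N3=1, N4=1, N5=1 → 1; observed 1. Eliminates N1 inverted output, N2 stuck-at-0, N2 inverted output, N3 inverted output, N5 inverted output.
Test 3 (x1=0, x2=0, x3=1): fault-free N1=0, N2=0, N3=0, N4=0, N5=0 → 0; observed 0. Eliminates N5 stuck-at-1.
Test 4 (x1=1, x2=1, x3=0): fault-free N1=1, N2=0, N3=1, N4=1, N5=1 → 1; observed 1. Eliminates N1 stuck-at-0.
Only N3 stuck-at-1 is consistent with every test.

N3 stuck-at-1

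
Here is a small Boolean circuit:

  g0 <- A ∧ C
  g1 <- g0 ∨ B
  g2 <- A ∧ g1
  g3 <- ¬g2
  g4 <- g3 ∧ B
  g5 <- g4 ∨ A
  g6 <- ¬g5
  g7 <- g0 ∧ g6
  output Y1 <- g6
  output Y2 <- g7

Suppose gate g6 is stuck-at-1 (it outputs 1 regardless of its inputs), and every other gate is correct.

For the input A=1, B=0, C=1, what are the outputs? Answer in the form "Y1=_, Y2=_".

Y1=1, Y2=1

Propagate with g6 forced: g0=1, g1=1, g2=1, g3=0, g4=0, g5=1, g6=1 [stuck-at-1], g7=1.
So the outputs are Y1=1, Y2=1. (Without the fault they would be Y1=0, Y2=0.)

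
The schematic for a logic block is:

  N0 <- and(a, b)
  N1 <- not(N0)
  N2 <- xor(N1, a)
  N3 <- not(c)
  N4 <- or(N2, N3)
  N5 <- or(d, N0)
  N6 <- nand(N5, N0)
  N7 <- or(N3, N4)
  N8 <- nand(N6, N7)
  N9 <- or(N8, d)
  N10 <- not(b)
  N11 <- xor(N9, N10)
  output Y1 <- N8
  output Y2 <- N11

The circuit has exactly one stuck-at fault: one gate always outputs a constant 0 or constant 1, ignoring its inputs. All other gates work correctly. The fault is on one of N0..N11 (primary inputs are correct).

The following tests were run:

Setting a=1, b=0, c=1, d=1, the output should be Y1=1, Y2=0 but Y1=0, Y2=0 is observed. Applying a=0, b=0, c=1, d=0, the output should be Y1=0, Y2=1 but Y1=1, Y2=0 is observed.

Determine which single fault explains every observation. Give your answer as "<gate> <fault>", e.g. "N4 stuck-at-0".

N1 stuck-at-0

Fault-free values for test 1 (a=1, b=0, c=1, d=1): N0=0, N1=1, N2=0, N3=0, N4=0, N5=1, N6=1, N7=0, N8=1, N9=1, N10=1, N11=0, giving Y1=1, Y2=0. Observed Y1=0, Y2=0.
Test 1: faults giving observed Y1=0, Y2=0 are {N1 stuck-at-0, N2 stuck-at-1, N3 stuck-at-1, N4 stuck-at-1, N7 stuck-at-1, N8 stuck-at-0}.
Test 2 (a=0, b=0, c=1, d=0): fault-free N0=0, N1=1, N2=1, N3=0, N4=1, N5=0, N6=1, N7=1, N8=0, N9=0, N10=1, N11=1 → Y1=0, Y2=1; observed Y1=1, Y2=0. Eliminates N2 stuck-at-1, N3 stuck-at-1, N4 stuck-at-1, N7 stuck-at-1, N8 stuck-at-0.
Only N1 stuck-at-0 is consistent with every test.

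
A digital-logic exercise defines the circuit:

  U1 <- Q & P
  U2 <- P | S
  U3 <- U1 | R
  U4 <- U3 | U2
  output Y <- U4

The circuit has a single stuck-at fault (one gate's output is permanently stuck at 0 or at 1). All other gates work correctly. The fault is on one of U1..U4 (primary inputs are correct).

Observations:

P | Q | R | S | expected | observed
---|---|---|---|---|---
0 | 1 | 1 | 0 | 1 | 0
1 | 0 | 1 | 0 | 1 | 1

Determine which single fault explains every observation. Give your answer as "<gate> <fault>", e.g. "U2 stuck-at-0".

Fault-free values for test 1 (P=0, Q=1, R=1, S=0): U1=0, U2=0, U3=1, U4=1, giving Y=1. Observed 0.
Test 1: faults giving observed 0 are {U3 stuck-at-0, U4 stuck-at-0}.
Test 2 (P=1, Q=0, R=1, S=0): fault-free U1=0, U2=1, U3=1, U4=1 → 1; observed 1. Eliminates U4 stuck-at-0.
Only U3 stuck-at-0 is consistent with every test.

U3 stuck-at-0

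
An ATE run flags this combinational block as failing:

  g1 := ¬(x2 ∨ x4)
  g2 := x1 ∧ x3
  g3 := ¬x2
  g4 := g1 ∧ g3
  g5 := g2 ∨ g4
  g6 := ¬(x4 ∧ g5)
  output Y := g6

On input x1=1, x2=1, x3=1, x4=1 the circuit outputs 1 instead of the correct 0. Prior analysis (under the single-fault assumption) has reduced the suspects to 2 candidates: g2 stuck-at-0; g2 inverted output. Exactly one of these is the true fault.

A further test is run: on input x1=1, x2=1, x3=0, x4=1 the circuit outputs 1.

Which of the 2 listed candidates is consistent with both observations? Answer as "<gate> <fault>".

Evaluate each candidate on input x1=1, x2=1, x3=0, x4=1:
  g2 stuck-at-0: g1=0, g2=0 [stuck-at-0], g3=0, g4=0, g5=0, g6=1 → 1 — matches
  g2 inverted output: g1=0, g2=1 [inverted output], g3=0, g4=0, g5=1, g6=0 → 0 — eliminated
Only g2 stuck-at-0 reproduces the observed 1.

g2 stuck-at-0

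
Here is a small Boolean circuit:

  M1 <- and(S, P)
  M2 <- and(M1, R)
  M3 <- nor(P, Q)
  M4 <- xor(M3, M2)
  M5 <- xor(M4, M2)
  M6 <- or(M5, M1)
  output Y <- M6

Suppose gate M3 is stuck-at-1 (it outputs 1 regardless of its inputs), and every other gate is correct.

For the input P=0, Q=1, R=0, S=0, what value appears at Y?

1

Propagate with M3 forced: M1=0, M2=0, M3=1 [stuck-at-1], M4=1, M5=1, M6=1.
So Y = 1. (Without the fault it would be 0.)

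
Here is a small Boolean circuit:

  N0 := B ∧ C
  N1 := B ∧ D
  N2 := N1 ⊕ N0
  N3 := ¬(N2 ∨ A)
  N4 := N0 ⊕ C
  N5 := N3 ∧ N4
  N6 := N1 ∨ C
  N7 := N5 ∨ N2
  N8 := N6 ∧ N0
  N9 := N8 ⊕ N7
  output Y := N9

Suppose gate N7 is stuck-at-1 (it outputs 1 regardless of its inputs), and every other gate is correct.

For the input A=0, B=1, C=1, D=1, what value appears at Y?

Propagate with N7 forced: N0=1, N1=1, N2=0, N3=1, N4=0, N5=0, N6=1, N7=1 [stuck-at-1], N8=1, N9=0.
So Y = 0. (Without the fault it would be 1.)

0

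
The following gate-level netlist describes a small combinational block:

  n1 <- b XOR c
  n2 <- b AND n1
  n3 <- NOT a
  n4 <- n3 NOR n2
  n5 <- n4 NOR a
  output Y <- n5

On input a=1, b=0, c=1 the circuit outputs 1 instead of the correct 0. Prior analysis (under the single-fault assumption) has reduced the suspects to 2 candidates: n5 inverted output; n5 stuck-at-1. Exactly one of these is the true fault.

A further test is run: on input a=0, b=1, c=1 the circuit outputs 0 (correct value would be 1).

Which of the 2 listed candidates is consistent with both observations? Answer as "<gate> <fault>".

Evaluate each candidate on input a=0, b=1, c=1:
  n5 inverted output: n1=0, n2=0, n3=1, n4=0, n5=0 [inverted output] → 0 — matches
  n5 stuck-at-1: n1=0, n2=0, n3=1, n4=0, n5=1 [stuck-at-1] → 1 — eliminated
Only n5 inverted output reproduces the observed 0.

n5 inverted output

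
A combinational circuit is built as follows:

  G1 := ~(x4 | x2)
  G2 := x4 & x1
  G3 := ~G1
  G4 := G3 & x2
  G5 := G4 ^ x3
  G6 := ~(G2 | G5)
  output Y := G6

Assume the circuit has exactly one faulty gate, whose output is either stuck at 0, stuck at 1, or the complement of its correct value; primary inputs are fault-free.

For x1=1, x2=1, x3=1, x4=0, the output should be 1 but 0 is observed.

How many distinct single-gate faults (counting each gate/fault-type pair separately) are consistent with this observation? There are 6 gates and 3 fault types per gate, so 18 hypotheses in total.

Fault-free: G1=0, G2=0, G3=1, G4=1, G5=0, G6=1 → 1. Observed 0.
  G1: stuck-at-1, inverted output ✓; others ✗
  G2: stuck-at-1, inverted output ✓; others ✗
  G3: stuck-at-0, inverted output ✓; others ✗
  G4: stuck-at-0, inverted output ✓; others ✗
  G5: stuck-at-1, inverted output ✓; others ✗
  G6: stuck-at-0, inverted output ✓; others ✗
Consistent faults: {G1 stuck-at-1, G1 inverted output, G2 stuck-at-1, G2 inverted output, G3 stuck-at-0, G3 inverted output, G4 stuck-at-0, G4 inverted output, G5 stuck-at-1, G5 inverted output, G6 stuck-at-0, G6 inverted output} — 12 in all.

12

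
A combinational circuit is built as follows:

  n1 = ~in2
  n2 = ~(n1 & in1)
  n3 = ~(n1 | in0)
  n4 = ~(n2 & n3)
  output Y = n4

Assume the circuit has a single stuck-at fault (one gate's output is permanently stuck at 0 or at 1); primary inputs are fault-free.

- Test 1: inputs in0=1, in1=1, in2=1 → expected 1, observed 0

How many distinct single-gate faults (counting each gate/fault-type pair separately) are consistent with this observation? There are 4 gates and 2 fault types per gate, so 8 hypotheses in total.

Fault-free: n1=0, n2=1, n3=0, n4=1 → 1. Observed 0.
  n1 stuck-at-0: output 1 ✗
  n1 stuck-at-1: output 1 ✗
  n2 stuck-at-0: output 1 ✗
  n2 stuck-at-1: output 1 ✗
  n3 stuck-at-0: output 1 ✗
  n3 stuck-at-1: output 0 ✓
  n4 stuck-at-0: output 0 ✓
  n4 stuck-at-1: output 1 ✗
Consistent faults: {n3 stuck-at-1, n4 stuck-at-0} — 2 in all.

2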